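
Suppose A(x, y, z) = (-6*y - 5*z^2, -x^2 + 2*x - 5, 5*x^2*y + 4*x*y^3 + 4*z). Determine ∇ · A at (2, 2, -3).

4

∂A₁/∂x = 0
∂A₂/∂y = 0
∂A₃/∂z = 4
∇·A = 4
At (2, 2, -3): 4.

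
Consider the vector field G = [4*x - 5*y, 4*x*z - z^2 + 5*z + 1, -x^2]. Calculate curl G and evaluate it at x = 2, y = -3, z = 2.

(∇×G)₁ = ∂G₃/∂y − ∂G₂/∂z = -4*x + 2*z - 5
(∇×G)₂ = ∂G₁/∂z − ∂G₃/∂x = 2*x
(∇×G)₃ = ∂G₂/∂x − ∂G₁/∂y = 4*z + 5
∇×G = (-4*x + 2*z - 5, 2*x, 4*z + 5)
At (2, -3, 2): (-9, 4, 13).

(-9, 4, 13)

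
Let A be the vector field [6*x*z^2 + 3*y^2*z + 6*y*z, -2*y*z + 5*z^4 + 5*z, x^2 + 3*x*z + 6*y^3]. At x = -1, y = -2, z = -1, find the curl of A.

(83, 17, -6)

(∇×A)₁ = ∂A₃/∂y − ∂A₂/∂z = 18*y^2 + 2*y - 20*z^3 - 5
(∇×A)₂ = ∂A₁/∂z − ∂A₃/∂x = 12*x*z - 2*x + 3*y^2 + 6*y - 3*z
(∇×A)₃ = ∂A₂/∂x − ∂A₁/∂y = -6*y*z - 6*z
∇×A = (18*y^2 + 2*y - 20*z^3 - 5, 12*x*z - 2*x + 3*y^2 + 6*y - 3*z, -6*y*z - 6*z)
At (-1, -2, -1): (83, 17, -6).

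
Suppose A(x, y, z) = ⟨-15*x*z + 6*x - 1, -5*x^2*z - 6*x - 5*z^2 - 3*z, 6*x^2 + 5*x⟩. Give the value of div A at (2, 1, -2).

36

∂A₁/∂x = -15*z + 6
∂A₂/∂y = 0
∂A₃/∂z = 0
∇·A = -15*z + 6
At (2, 1, -2): 36.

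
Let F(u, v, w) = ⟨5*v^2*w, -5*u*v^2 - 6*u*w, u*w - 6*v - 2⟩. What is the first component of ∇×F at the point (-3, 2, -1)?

-24

(∇×F)_1 = ∂F₃/∂v − ∂F₂/∂w
= -6 − (-6*u)
= 6*u - 6
At (-3, 2, -1): -24.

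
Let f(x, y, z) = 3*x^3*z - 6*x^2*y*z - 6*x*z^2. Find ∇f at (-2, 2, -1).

(-90, 24, -96)

∂f/∂x = 9*x^2*z - 12*x*y*z - 6*z^2
∂f/∂y = -6*x^2*z
∂f/∂z = 3*x^3 - 6*x^2*y - 12*x*z
∇f = (9*x^2*z - 12*x*y*z - 6*z^2, -6*x^2*z, 3*x^3 - 6*x^2*y - 12*x*z)
At (-2, 2, -1): (-90, 24, -96).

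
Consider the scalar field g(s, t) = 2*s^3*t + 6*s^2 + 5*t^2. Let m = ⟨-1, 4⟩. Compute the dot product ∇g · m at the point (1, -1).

∂g/∂s = 6*s^2*t + 12*s
∂g/∂t = 2*s^3 + 10*t
∇g at (1, -1) = (6, -8)
∇g · m = (6)(-1) + (-8)(4) = -38

-38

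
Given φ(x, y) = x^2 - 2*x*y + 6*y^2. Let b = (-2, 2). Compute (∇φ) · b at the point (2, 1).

∂φ/∂x = 2*x - 2*y
∂φ/∂y = -2*x + 12*y
∇φ at (2, 1) = (2, 8)
∇φ · b = (2)(-2) + (8)(2) = 12

12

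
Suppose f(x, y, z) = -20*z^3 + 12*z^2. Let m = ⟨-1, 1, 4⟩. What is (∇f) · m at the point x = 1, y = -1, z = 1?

-144

∂f/∂x = 0
∂f/∂y = 0
∂f/∂z = -60*z^2 + 24*z
∇f at (1, -1, 1) = (0, 0, -36)
∇f · m = (0)(-1) + (0)(1) + (-36)(4) = -144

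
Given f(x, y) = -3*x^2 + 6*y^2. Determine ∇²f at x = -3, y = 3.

6

∂²f/∂x² = -6
∂²f/∂y² = 12
∇²f = 6
At (-3, 3): 6.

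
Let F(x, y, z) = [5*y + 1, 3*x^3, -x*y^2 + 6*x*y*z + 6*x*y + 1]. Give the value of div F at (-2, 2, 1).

-24

∂F₁/∂x = 0
∂F₂/∂y = 0
∂F₃/∂z = 6*x*y
∇·F = 6*x*y
At (-2, 2, 1): -24.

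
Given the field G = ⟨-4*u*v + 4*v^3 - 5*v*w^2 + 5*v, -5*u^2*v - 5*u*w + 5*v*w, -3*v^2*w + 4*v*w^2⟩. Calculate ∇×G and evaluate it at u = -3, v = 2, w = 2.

(-33, -40, 5)

(∇×G)₁ = ∂G₃/∂v − ∂G₂/∂w = 5*u - 6*v*w - 5*v + 4*w^2
(∇×G)₂ = ∂G₁/∂w − ∂G₃/∂u = -10*v*w
(∇×G)₃ = ∂G₂/∂u − ∂G₁/∂v = -10*u*v + 4*u - 12*v^2 + 5*w^2 - 5*w - 5
∇×G = (5*u - 6*v*w - 5*v + 4*w^2, -10*v*w, -10*u*v + 4*u - 12*v^2 + 5*w^2 - 5*w - 5)
At (-3, 2, 2): (-33, -40, 5).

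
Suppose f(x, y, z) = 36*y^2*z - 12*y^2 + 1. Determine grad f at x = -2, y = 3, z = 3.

(0, 576, 324)

∂f/∂x = 0
∂f/∂y = 72*y*z - 24*y
∂f/∂z = 36*y^2
∇f = (0, 72*y*z - 24*y, 36*y^2)
At (-2, 3, 3): (0, 576, 324).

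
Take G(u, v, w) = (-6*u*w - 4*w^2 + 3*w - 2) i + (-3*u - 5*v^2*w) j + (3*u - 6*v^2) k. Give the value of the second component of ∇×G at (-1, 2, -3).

30

(∇×G)_2 = ∂G₁/∂w − ∂G₃/∂u
= -6*u - 8*w + 3 − (3)
= -6*u - 8*w
At (-1, 2, -3): 30.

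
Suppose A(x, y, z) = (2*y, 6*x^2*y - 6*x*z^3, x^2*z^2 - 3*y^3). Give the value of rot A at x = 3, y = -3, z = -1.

(∇×A)₁ = ∂A₃/∂y − ∂A₂/∂z = 18*x*z^2 - 9*y^2
(∇×A)₂ = ∂A₁/∂z − ∂A₃/∂x = -2*x*z^2
(∇×A)₃ = ∂A₂/∂x − ∂A₁/∂y = 12*x*y - 6*z^3 - 2
∇×A = (18*x*z^2 - 9*y^2, -2*x*z^2, 12*x*y - 6*z^3 - 2)
At (3, -3, -1): (-27, -6, -104).

(-27, -6, -104)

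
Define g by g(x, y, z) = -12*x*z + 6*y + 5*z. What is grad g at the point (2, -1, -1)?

(12, 6, -19)

∂g/∂x = -12*z
∂g/∂y = 6
∂g/∂z = -12*x + 5
∇g = (-12*z, 6, -12*x + 5)
At (2, -1, -1): (12, 6, -19).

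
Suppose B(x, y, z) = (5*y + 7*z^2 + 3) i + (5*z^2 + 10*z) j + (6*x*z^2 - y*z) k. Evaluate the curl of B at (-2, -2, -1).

(1, -20, -5)

(∇×B)₁ = ∂B₃/∂y − ∂B₂/∂z = -11*z - 10
(∇×B)₂ = ∂B₁/∂z − ∂B₃/∂x = -6*z^2 + 14*z
(∇×B)₃ = ∂B₂/∂x − ∂B₁/∂y = -5
∇×B = (-11*z - 10, -6*z^2 + 14*z, -5)
At (-2, -2, -1): (1, -20, -5).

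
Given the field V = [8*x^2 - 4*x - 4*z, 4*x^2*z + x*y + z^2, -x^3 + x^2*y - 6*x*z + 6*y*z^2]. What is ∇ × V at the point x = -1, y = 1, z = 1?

(1, 7, -7)

(∇×V)₁ = ∂V₃/∂y − ∂V₂/∂z = -3*x^2 + 6*z^2 - 2*z
(∇×V)₂ = ∂V₁/∂z − ∂V₃/∂x = 3*x^2 - 2*x*y + 6*z - 4
(∇×V)₃ = ∂V₂/∂x − ∂V₁/∂y = 8*x*z + y
∇×V = (-3*x^2 + 6*z^2 - 2*z, 3*x^2 - 2*x*y + 6*z - 4, 8*x*z + y)
At (-1, 1, 1): (1, 7, -7).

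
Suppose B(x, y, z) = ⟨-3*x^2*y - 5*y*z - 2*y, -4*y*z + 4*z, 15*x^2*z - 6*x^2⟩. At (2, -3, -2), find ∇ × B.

(-16, 159, 4)

(∇×B)₁ = ∂B₃/∂y − ∂B₂/∂z = 4*y - 4
(∇×B)₂ = ∂B₁/∂z − ∂B₃/∂x = -30*x*z + 12*x - 5*y
(∇×B)₃ = ∂B₂/∂x − ∂B₁/∂y = 3*x^2 + 5*z + 2
∇×B = (4*y - 4, -30*x*z + 12*x - 5*y, 3*x^2 + 5*z + 2)
At (2, -3, -2): (-16, 159, 4).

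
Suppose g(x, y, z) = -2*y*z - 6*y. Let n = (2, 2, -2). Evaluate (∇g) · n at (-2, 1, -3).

4

∂g/∂x = 0
∂g/∂y = -2*z - 6
∂g/∂z = -2*y
∇g at (-2, 1, -3) = (0, 0, -2)
∇g · n = (0)(2) + (0)(2) + (-2)(-2) = 4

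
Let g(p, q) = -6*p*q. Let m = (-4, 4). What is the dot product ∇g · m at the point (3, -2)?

-120

∂g/∂p = -6*q
∂g/∂q = -6*p
∇g at (3, -2) = (12, -18)
∇g · m = (12)(-4) + (-18)(4) = -120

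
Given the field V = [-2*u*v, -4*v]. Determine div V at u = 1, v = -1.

∂V₁/∂u = -2*v
∂V₂/∂v = -4
∇·V = -2*v - 4
At (1, -1): -2.

-2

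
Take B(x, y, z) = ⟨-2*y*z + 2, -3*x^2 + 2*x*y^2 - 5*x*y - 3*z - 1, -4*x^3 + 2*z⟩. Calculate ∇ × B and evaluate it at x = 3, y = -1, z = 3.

(3, 110, -5)

(∇×B)₁ = ∂B₃/∂y − ∂B₂/∂z = 3
(∇×B)₂ = ∂B₁/∂z − ∂B₃/∂x = 12*x^2 - 2*y
(∇×B)₃ = ∂B₂/∂x − ∂B₁/∂y = -6*x + 2*y^2 - 5*y + 2*z
∇×B = (3, 12*x^2 - 2*y, -6*x + 2*y^2 - 5*y + 2*z)
At (3, -1, 3): (3, 110, -5).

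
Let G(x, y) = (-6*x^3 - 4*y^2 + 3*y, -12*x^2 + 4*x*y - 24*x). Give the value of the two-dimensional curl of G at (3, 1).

∂G₂/∂x = -24*x + 4*y - 24
∂G₁/∂y = -8*y + 3
Scalar curl = -24*x + 12*y - 27
At (3, 1): -87.

-87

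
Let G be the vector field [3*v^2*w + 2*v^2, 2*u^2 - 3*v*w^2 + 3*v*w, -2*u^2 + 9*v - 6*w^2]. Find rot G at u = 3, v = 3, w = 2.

(36, 39, -36)

(∇×G)₁ = ∂G₃/∂v − ∂G₂/∂w = 6*v*w - 3*v + 9
(∇×G)₂ = ∂G₁/∂w − ∂G₃/∂u = 4*u + 3*v^2
(∇×G)₃ = ∂G₂/∂u − ∂G₁/∂v = 4*u - 6*v*w - 4*v
∇×G = (6*v*w - 3*v + 9, 4*u + 3*v^2, 4*u - 6*v*w - 4*v)
At (3, 3, 2): (36, 39, -36).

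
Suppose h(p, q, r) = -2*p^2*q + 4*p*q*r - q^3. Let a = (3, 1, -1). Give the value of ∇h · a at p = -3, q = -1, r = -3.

∂h/∂p = -4*p*q + 4*q*r
∂h/∂q = -2*p^2 + 4*p*r - 3*q^2
∂h/∂r = 4*p*q
∇h at (-3, -1, -3) = (0, 15, 12)
∇h · a = (0)(3) + (15)(1) + (12)(-1) = 3

3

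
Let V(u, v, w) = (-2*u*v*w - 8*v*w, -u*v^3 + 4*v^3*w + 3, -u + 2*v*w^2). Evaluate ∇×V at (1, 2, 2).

(-24, -19, 12)

(∇×V)₁ = ∂V₃/∂v − ∂V₂/∂w = -4*v^3 + 2*w^2
(∇×V)₂ = ∂V₁/∂w − ∂V₃/∂u = -2*u*v - 8*v + 1
(∇×V)₃ = ∂V₂/∂u − ∂V₁/∂v = 2*u*w - v^3 + 8*w
∇×V = (-4*v^3 + 2*w^2, -2*u*v - 8*v + 1, 2*u*w - v^3 + 8*w)
At (1, 2, 2): (-24, -19, 12).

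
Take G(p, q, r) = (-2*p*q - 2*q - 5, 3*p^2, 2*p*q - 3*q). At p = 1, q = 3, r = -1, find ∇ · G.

∂G₁/∂p = -2*q
∂G₂/∂q = 0
∂G₃/∂r = 0
∇·G = -2*q
At (1, 3, -1): -6.

-6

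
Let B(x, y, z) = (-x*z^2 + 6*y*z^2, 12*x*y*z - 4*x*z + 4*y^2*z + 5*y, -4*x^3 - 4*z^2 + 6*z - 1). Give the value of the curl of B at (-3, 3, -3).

(∇×B)₁ = ∂B₃/∂y − ∂B₂/∂z = -12*x*y + 4*x - 4*y^2
(∇×B)₂ = ∂B₁/∂z − ∂B₃/∂x = 12*x^2 - 2*x*z + 12*y*z
(∇×B)₃ = ∂B₂/∂x − ∂B₁/∂y = 12*y*z - 6*z^2 - 4*z
∇×B = (-12*x*y + 4*x - 4*y^2, 12*x^2 - 2*x*z + 12*y*z, 12*y*z - 6*z^2 - 4*z)
At (-3, 3, -3): (60, -18, -150).

(60, -18, -150)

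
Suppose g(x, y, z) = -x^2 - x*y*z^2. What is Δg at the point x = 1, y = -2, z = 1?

2

∂²g/∂x² = -2
∂²g/∂y² = 0
∂²g/∂z² = -2*x*y
∇²g = -2*x*y - 2
At (1, -2, 1): 2.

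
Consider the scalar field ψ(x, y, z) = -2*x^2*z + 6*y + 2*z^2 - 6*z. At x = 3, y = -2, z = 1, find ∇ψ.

(-12, 6, -20)

∂ψ/∂x = -4*x*z
∂ψ/∂y = 6
∂ψ/∂z = -2*x^2 + 4*z - 6
∇ψ = (-4*x*z, 6, -2*x^2 + 4*z - 6)
At (3, -2, 1): (-12, 6, -20).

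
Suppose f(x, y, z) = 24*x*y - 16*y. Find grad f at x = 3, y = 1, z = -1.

∂f/∂x = 24*y
∂f/∂y = 24*x - 16
∂f/∂z = 0
∇f = (24*y, 24*x - 16, 0)
At (3, 1, -1): (24, 56, 0).

(24, 56, 0)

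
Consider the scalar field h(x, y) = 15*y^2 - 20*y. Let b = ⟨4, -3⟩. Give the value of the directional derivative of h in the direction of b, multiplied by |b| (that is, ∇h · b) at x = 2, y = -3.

∂h/∂x = 0
∂h/∂y = 30*y - 20
∇h at (2, -3) = (0, -110)
∇h · b = (0)(4) + (-110)(-3) = 330

330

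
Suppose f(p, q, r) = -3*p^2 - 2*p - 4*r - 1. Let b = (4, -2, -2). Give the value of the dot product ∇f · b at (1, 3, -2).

-24

∂f/∂p = -6*p - 2
∂f/∂q = 0
∂f/∂r = -4
∇f at (1, 3, -2) = (-8, 0, -4)
∇f · b = (-8)(4) + (0)(-2) + (-4)(-2) = -24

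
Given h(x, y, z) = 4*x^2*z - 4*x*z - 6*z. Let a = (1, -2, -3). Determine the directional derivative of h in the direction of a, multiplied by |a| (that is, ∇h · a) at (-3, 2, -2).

∂h/∂x = 8*x*z - 4*z
∂h/∂y = 0
∂h/∂z = 4*x^2 - 4*x - 6
∇h at (-3, 2, -2) = (56, 0, 42)
∇h · a = (56)(1) + (0)(-2) + (42)(-3) = -70

-70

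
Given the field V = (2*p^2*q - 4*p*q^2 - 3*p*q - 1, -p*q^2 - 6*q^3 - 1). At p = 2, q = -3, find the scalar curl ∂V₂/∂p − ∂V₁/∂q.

-59

∂V₂/∂p = -q^2
∂V₁/∂q = 2*p^2 - 8*p*q - 3*p
Scalar curl = -2*p^2 + 8*p*q + 3*p - q^2
At (2, -3): -59.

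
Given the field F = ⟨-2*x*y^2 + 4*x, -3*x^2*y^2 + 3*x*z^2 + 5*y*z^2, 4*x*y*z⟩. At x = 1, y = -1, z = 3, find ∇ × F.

(24, 12, 17)

(∇×F)₁ = ∂F₃/∂y − ∂F₂/∂z = -2*x*z - 10*y*z
(∇×F)₂ = ∂F₁/∂z − ∂F₃/∂x = -4*y*z
(∇×F)₃ = ∂F₂/∂x − ∂F₁/∂y = -6*x*y^2 + 4*x*y + 3*z^2
∇×F = (-2*x*z - 10*y*z, -4*y*z, -6*x*y^2 + 4*x*y + 3*z^2)
At (1, -1, 3): (24, 12, 17).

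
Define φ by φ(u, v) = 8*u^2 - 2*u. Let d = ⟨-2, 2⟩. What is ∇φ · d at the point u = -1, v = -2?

36

∂φ/∂u = 16*u - 2
∂φ/∂v = 0
∇φ at (-1, -2) = (-18, 0)
∇φ · d = (-18)(-2) + (0)(2) = 36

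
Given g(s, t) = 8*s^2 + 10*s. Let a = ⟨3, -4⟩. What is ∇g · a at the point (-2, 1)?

-66

∂g/∂s = 16*s + 10
∂g/∂t = 0
∇g at (-2, 1) = (-22, 0)
∇g · a = (-22)(3) + (0)(-4) = -66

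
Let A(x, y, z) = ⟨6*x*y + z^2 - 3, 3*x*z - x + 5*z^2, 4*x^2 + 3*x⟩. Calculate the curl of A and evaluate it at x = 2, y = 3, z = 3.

(-36, -13, -4)

(∇×A)₁ = ∂A₃/∂y − ∂A₂/∂z = -3*x - 10*z
(∇×A)₂ = ∂A₁/∂z − ∂A₃/∂x = -8*x + 2*z - 3
(∇×A)₃ = ∂A₂/∂x − ∂A₁/∂y = -6*x + 3*z - 1
∇×A = (-3*x - 10*z, -8*x + 2*z - 3, -6*x + 3*z - 1)
At (2, 3, 3): (-36, -13, -4).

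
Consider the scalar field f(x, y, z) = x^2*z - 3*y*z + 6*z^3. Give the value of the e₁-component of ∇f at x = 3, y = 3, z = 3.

18

(∇f)_1 = ∂f/∂x = 2*x*z
At (3, 3, 3): 18.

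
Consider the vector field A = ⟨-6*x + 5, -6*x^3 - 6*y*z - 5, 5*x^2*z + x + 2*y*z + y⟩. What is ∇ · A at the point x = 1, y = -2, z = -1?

1

∂A₁/∂x = -6
∂A₂/∂y = -6*z
∂A₃/∂z = 5*x^2 + 2*y
∇·A = 5*x^2 + 2*y - 6*z - 6
At (1, -2, -1): 1.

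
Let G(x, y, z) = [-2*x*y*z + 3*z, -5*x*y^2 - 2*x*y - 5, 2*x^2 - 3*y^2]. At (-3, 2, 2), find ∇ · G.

58

∂G₁/∂x = -2*y*z
∂G₂/∂y = -10*x*y - 2*x
∂G₃/∂z = 0
∇·G = -10*x*y - 2*x - 2*y*z
At (-3, 2, 2): 58.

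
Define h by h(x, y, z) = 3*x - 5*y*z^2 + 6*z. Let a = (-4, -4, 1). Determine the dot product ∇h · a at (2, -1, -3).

∂h/∂x = 3
∂h/∂y = -5*z^2
∂h/∂z = -10*y*z + 6
∇h at (2, -1, -3) = (3, -45, -24)
∇h · a = (3)(-4) + (-45)(-4) + (-24)(1) = 144

144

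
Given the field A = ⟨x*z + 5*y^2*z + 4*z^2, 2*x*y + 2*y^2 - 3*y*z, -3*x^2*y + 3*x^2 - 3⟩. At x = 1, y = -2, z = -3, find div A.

∂A₁/∂x = z
∂A₂/∂y = 2*x + 4*y - 3*z
∂A₃/∂z = 0
∇·A = 2*x + 4*y - 2*z
At (1, -2, -3): 0.

0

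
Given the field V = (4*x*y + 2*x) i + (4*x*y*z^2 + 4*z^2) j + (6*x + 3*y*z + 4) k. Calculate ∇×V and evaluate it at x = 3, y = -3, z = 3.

(∇×V)₁ = ∂V₃/∂y − ∂V₂/∂z = -8*x*y*z - 5*z
(∇×V)₂ = ∂V₁/∂z − ∂V₃/∂x = -6
(∇×V)₃ = ∂V₂/∂x − ∂V₁/∂y = -4*x + 4*y*z^2
∇×V = (-8*x*y*z - 5*z, -6, -4*x + 4*y*z^2)
At (3, -3, 3): (201, -6, -120).

(201, -6, -120)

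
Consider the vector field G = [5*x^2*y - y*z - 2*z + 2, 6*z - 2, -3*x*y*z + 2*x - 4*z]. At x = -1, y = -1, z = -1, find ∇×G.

(-9, 0, -6)

(∇×G)₁ = ∂G₃/∂y − ∂G₂/∂z = -3*x*z - 6
(∇×G)₂ = ∂G₁/∂z − ∂G₃/∂x = 3*y*z - y - 4
(∇×G)₃ = ∂G₂/∂x − ∂G₁/∂y = -5*x^2 + z
∇×G = (-3*x*z - 6, 3*y*z - y - 4, -5*x^2 + z)
At (-1, -1, -1): (-9, 0, -6).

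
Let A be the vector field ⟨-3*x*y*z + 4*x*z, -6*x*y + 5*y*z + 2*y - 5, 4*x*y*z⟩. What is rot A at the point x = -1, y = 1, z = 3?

(-17, -13, -15)

(∇×A)₁ = ∂A₃/∂y − ∂A₂/∂z = 4*x*z - 5*y
(∇×A)₂ = ∂A₁/∂z − ∂A₃/∂x = -3*x*y + 4*x - 4*y*z
(∇×A)₃ = ∂A₂/∂x − ∂A₁/∂y = 3*x*z - 6*y
∇×A = (4*x*z - 5*y, -3*x*y + 4*x - 4*y*z, 3*x*z - 6*y)
At (-1, 1, 3): (-17, -13, -15).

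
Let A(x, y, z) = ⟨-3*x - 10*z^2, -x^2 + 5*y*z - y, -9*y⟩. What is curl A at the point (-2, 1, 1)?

(∇×A)₁ = ∂A₃/∂y − ∂A₂/∂z = -5*y - 9
(∇×A)₂ = ∂A₁/∂z − ∂A₃/∂x = -20*z
(∇×A)₃ = ∂A₂/∂x − ∂A₁/∂y = -2*x
∇×A = (-5*y - 9, -20*z, -2*x)
At (-2, 1, 1): (-14, -20, 4).

(-14, -20, 4)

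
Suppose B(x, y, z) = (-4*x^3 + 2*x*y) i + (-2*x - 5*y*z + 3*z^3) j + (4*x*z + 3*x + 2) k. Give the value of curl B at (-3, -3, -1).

(-24, 1, 4)

(∇×B)₁ = ∂B₃/∂y − ∂B₂/∂z = 5*y - 9*z^2
(∇×B)₂ = ∂B₁/∂z − ∂B₃/∂x = -4*z - 3
(∇×B)₃ = ∂B₂/∂x − ∂B₁/∂y = -2*x - 2
∇×B = (5*y - 9*z^2, -4*z - 3, -2*x - 2)
At (-3, -3, -1): (-24, 1, 4).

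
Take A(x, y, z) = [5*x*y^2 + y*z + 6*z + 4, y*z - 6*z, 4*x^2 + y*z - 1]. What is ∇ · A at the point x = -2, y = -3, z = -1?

41

∂A₁/∂x = 5*y^2
∂A₂/∂y = z
∂A₃/∂z = y
∇·A = 5*y^2 + y + z
At (-2, -3, -1): 41.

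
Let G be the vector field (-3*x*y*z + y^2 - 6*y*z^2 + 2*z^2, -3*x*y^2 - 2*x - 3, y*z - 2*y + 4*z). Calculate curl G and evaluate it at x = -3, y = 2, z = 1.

(-1, -2, -21)

(∇×G)₁ = ∂G₃/∂y − ∂G₂/∂z = z - 2
(∇×G)₂ = ∂G₁/∂z − ∂G₃/∂x = -3*x*y - 12*y*z + 4*z
(∇×G)₃ = ∂G₂/∂x − ∂G₁/∂y = 3*x*z - 3*y^2 - 2*y + 6*z^2 - 2
∇×G = (z - 2, -3*x*y - 12*y*z + 4*z, 3*x*z - 3*y^2 - 2*y + 6*z^2 - 2)
At (-3, 2, 1): (-1, -2, -21).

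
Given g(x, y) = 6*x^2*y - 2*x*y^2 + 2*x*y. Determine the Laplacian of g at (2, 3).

∂²g/∂x² = 12*y
∂²g/∂y² = -4*x
∇²g = -4*x + 12*y
At (2, 3): 28.

28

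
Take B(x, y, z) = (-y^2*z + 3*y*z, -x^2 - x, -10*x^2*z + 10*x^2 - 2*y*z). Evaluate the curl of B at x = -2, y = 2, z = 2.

(-4, -38, 5)

(∇×B)₁ = ∂B₃/∂y − ∂B₂/∂z = -2*z
(∇×B)₂ = ∂B₁/∂z − ∂B₃/∂x = 20*x*z - 20*x - y^2 + 3*y
(∇×B)₃ = ∂B₂/∂x − ∂B₁/∂y = -2*x + 2*y*z - 3*z - 1
∇×B = (-2*z, 20*x*z - 20*x - y^2 + 3*y, -2*x + 2*y*z - 3*z - 1)
At (-2, 2, 2): (-4, -38, 5).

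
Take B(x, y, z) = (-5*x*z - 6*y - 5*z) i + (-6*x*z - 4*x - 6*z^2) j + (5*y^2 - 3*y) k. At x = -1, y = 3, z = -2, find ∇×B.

(∇×B)₁ = ∂B₃/∂y − ∂B₂/∂z = 6*x + 10*y + 12*z - 3
(∇×B)₂ = ∂B₁/∂z − ∂B₃/∂x = -5*x - 5
(∇×B)₃ = ∂B₂/∂x − ∂B₁/∂y = -6*z + 2
∇×B = (6*x + 10*y + 12*z - 3, -5*x - 5, -6*z + 2)
At (-1, 3, -2): (-3, 0, 14).

(-3, 0, 14)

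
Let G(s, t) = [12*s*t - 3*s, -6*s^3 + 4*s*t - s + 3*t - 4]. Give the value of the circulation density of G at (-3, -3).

-139

∂G₂/∂s = -18*s^2 + 4*t - 1
∂G₁/∂t = 12*s
Scalar curl = -18*s^2 - 12*s + 4*t - 1
At (-3, -3): -139.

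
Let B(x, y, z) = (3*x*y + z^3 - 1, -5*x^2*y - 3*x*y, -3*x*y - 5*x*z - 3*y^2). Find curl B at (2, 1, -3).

(∇×B)₁ = ∂B₃/∂y − ∂B₂/∂z = -3*x - 6*y
(∇×B)₂ = ∂B₁/∂z − ∂B₃/∂x = 3*y + 3*z^2 + 5*z
(∇×B)₃ = ∂B₂/∂x − ∂B₁/∂y = -10*x*y - 3*x - 3*y
∇×B = (-3*x - 6*y, 3*y + 3*z^2 + 5*z, -10*x*y - 3*x - 3*y)
At (2, 1, -3): (-12, 15, -29).

(-12, 15, -29)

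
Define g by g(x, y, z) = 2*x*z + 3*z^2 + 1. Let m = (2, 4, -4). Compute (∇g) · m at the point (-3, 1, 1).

∂g/∂x = 2*z
∂g/∂y = 0
∂g/∂z = 2*x + 6*z
∇g at (-3, 1, 1) = (2, 0, 0)
∇g · m = (2)(2) + (0)(4) + (0)(-4) = 4

4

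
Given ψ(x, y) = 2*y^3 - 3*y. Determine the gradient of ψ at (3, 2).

(0, 21)

∂ψ/∂x = 0
∂ψ/∂y = 6*y^2 - 3
∇ψ = (0, 6*y^2 - 3)
At (3, 2): (0, 21).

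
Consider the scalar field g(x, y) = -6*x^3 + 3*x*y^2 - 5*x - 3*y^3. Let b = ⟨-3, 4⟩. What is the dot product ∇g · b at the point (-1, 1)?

∂g/∂x = -18*x^2 + 3*y^2 - 5
∂g/∂y = 6*x*y - 9*y^2
∇g at (-1, 1) = (-20, -15)
∇g · b = (-20)(-3) + (-15)(4) = 0

0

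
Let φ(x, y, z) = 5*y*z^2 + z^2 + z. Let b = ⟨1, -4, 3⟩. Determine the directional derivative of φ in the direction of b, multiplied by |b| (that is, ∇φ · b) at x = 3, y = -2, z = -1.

37

∂φ/∂x = 0
∂φ/∂y = 5*z^2
∂φ/∂z = 10*y*z + 2*z + 1
∇φ at (3, -2, -1) = (0, 5, 19)
∇φ · b = (0)(1) + (5)(-4) + (19)(3) = 37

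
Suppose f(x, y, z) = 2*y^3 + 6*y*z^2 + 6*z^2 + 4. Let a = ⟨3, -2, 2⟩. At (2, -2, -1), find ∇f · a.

∂f/∂x = 0
∂f/∂y = 6*y^2 + 6*z^2
∂f/∂z = 12*y*z + 12*z
∇f at (2, -2, -1) = (0, 30, 12)
∇f · a = (0)(3) + (30)(-2) + (12)(2) = -36

-36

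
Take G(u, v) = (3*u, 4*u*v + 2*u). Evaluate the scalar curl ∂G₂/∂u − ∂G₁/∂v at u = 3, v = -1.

-2

∂G₂/∂u = 4*v + 2
∂G₁/∂v = 0
Scalar curl = 4*v + 2
At (3, -1): -2.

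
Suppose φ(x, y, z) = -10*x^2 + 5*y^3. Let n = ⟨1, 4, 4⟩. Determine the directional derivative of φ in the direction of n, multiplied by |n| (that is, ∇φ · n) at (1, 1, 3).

∂φ/∂x = -20*x
∂φ/∂y = 15*y^2
∂φ/∂z = 0
∇φ at (1, 1, 3) = (-20, 15, 0)
∇φ · n = (-20)(1) + (15)(4) + (0)(4) = 40

40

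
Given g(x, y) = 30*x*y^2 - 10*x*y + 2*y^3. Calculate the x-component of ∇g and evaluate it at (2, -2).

(∇g)_1 = ∂g/∂x = 30*y^2 - 10*y
At (2, -2): 140.

140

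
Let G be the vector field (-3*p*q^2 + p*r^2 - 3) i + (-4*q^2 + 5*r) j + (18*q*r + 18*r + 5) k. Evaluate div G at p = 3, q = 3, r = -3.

∂G₁/∂p = -3*q^2 + r^2
∂G₂/∂q = -8*q
∂G₃/∂r = 18*q + 18
∇·G = -3*q^2 + 10*q + r^2 + 18
At (3, 3, -3): 30.

30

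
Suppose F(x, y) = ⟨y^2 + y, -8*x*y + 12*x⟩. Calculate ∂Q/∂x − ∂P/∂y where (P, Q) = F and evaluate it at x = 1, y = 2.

-9

∂F₂/∂x = -8*y + 12
∂F₁/∂y = 2*y + 1
Scalar curl = -10*y + 11
At (1, 2): -9.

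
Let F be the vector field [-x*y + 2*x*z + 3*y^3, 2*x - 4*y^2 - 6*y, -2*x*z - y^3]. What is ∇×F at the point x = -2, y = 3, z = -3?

(∇×F)₁ = ∂F₃/∂y − ∂F₂/∂z = -3*y^2
(∇×F)₂ = ∂F₁/∂z − ∂F₃/∂x = 2*x + 2*z
(∇×F)₃ = ∂F₂/∂x − ∂F₁/∂y = x - 9*y^2 + 2
∇×F = (-3*y^2, 2*x + 2*z, x - 9*y^2 + 2)
At (-2, 3, -3): (-27, -10, -81).

(-27, -10, -81)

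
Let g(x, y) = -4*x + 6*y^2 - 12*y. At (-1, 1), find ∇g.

(-4, 0)

∂g/∂x = -4
∂g/∂y = 12*y - 12
∇g = (-4, 12*y - 12)
At (-1, 1): (-4, 0).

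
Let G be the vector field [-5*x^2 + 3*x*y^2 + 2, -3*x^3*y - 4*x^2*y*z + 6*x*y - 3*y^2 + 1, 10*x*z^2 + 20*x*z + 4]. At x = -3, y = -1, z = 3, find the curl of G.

(∇×G)₁ = ∂G₃/∂y − ∂G₂/∂z = 4*x^2*y
(∇×G)₂ = ∂G₁/∂z − ∂G₃/∂x = -10*z^2 - 20*z
(∇×G)₃ = ∂G₂/∂x − ∂G₁/∂y = -9*x^2*y - 8*x*y*z - 6*x*y + 6*y
∇×G = (4*x^2*y, -10*z^2 - 20*z, -9*x^2*y - 8*x*y*z - 6*x*y + 6*y)
At (-3, -1, 3): (-36, -150, -15).

(-36, -150, -15)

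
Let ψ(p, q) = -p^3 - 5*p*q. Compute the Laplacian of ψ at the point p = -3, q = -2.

∂²ψ/∂p² = -6*p
∂²ψ/∂q² = 0
∇²ψ = -6*p
At (-3, -2): 18.

18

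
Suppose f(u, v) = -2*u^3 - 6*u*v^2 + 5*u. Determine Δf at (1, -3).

∂²f/∂u² = -12*u
∂²f/∂v² = -12*u
∇²f = -24*u
At (1, -3): -24.

-24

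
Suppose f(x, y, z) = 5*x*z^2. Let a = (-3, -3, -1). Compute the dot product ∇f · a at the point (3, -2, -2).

∂f/∂x = 5*z^2
∂f/∂y = 0
∂f/∂z = 10*x*z
∇f at (3, -2, -2) = (20, 0, -60)
∇f · a = (20)(-3) + (0)(-3) + (-60)(-1) = 0

0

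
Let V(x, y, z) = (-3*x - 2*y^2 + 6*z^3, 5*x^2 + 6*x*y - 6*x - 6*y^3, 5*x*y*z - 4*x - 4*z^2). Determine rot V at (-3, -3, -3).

(45, 121, -66)

(∇×V)₁ = ∂V₃/∂y − ∂V₂/∂z = 5*x*z
(∇×V)₂ = ∂V₁/∂z − ∂V₃/∂x = -5*y*z + 18*z^2 + 4
(∇×V)₃ = ∂V₂/∂x − ∂V₁/∂y = 10*x + 10*y - 6
∇×V = (5*x*z, -5*y*z + 18*z^2 + 4, 10*x + 10*y - 6)
At (-3, -3, -3): (45, 121, -66).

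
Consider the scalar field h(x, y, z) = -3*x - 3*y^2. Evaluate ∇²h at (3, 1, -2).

∂²h/∂x² = 0
∂²h/∂y² = -6
∂²h/∂z² = 0
∇²h = -6
At (3, 1, -2): -6.

-6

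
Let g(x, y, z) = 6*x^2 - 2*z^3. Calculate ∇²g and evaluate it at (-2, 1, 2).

∂²g/∂x² = 12
∂²g/∂y² = 0
∂²g/∂z² = -12*z
∇²g = -12*z + 12
At (-2, 1, 2): -12.

-12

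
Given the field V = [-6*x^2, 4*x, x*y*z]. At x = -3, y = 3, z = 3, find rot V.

(-9, -9, 4)

(∇×V)₁ = ∂V₃/∂y − ∂V₂/∂z = x*z
(∇×V)₂ = ∂V₁/∂z − ∂V₃/∂x = -y*z
(∇×V)₃ = ∂V₂/∂x − ∂V₁/∂y = 4
∇×V = (x*z, -y*z, 4)
At (-3, 3, 3): (-9, -9, 4).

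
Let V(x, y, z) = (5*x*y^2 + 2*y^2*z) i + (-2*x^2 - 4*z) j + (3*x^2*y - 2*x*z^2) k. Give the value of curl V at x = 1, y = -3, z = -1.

(∇×V)₁ = ∂V₃/∂y − ∂V₂/∂z = 3*x^2 + 4
(∇×V)₂ = ∂V₁/∂z − ∂V₃/∂x = -6*x*y + 2*y^2 + 2*z^2
(∇×V)₃ = ∂V₂/∂x − ∂V₁/∂y = -10*x*y - 4*x - 4*y*z
∇×V = (3*x^2 + 4, -6*x*y + 2*y^2 + 2*z^2, -10*x*y - 4*x - 4*y*z)
At (1, -3, -1): (7, 38, 14).

(7, 38, 14)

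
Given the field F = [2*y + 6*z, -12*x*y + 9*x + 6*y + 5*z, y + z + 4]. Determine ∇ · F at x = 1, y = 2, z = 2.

∂F₁/∂x = 0
∂F₂/∂y = -12*x + 6
∂F₃/∂z = 1
∇·F = -12*x + 7
At (1, 2, 2): -5.

-5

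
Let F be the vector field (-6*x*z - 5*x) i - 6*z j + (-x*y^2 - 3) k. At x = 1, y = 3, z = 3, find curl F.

(0, 3, 0)

(∇×F)₁ = ∂F₃/∂y − ∂F₂/∂z = -2*x*y + 6
(∇×F)₂ = ∂F₁/∂z − ∂F₃/∂x = -6*x + y^2
(∇×F)₃ = ∂F₂/∂x − ∂F₁/∂y = 0
∇×F = (-2*x*y + 6, -6*x + y^2, 0)
At (1, 3, 3): (0, 3, 0).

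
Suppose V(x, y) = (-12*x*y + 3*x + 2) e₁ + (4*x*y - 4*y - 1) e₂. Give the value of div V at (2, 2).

-17

∂V₁/∂x = -12*y + 3
∂V₂/∂y = 4*x - 4
∇·V = 4*x - 12*y - 1
At (2, 2): -17.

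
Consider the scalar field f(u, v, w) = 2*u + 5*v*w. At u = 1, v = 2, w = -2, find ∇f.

(2, -10, 10)

∂f/∂u = 2
∂f/∂v = 5*w
∂f/∂w = 5*v
∇f = (2, 5*w, 5*v)
At (1, 2, -2): (2, -10, 10).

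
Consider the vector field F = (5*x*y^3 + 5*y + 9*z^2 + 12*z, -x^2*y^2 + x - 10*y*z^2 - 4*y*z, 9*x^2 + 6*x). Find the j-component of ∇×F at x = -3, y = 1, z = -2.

(∇×F)_2 = ∂F₁/∂z − ∂F₃/∂x
= 18*z + 12 − (18*x + 6)
= -18*x + 18*z + 6
At (-3, 1, -2): 24.

24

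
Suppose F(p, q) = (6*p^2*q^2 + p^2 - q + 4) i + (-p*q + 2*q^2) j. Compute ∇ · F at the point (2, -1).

22

∂F₁/∂p = 12*p*q^2 + 2*p
∂F₂/∂q = -p + 4*q
∇·F = 12*p*q^2 + p + 4*q
At (2, -1): 22.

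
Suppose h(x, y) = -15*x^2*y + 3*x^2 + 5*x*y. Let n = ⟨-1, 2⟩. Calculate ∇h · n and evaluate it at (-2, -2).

2

∂h/∂x = -30*x*y + 6*x + 5*y
∂h/∂y = -15*x^2 + 5*x
∇h at (-2, -2) = (-142, -70)
∇h · n = (-142)(-1) + (-70)(2) = 2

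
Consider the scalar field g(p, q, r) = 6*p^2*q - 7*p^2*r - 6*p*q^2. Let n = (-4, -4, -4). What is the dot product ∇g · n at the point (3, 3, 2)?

588

∂g/∂p = 12*p*q - 14*p*r - 6*q^2
∂g/∂q = 6*p^2 - 12*p*q
∂g/∂r = -7*p^2
∇g at (3, 3, 2) = (-30, -54, -63)
∇g · n = (-30)(-4) + (-54)(-4) + (-63)(-4) = 588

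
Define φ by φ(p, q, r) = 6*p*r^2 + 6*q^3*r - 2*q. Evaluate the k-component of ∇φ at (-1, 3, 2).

138

(∇φ)_3 = ∂φ/∂r = 12*p*r + 6*q^3
At (-1, 3, 2): 138.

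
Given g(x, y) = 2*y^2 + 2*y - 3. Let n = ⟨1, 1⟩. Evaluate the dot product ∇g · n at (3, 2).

10

∂g/∂x = 0
∂g/∂y = 4*y + 2
∇g at (3, 2) = (0, 10)
∇g · n = (0)(1) + (10)(1) = 10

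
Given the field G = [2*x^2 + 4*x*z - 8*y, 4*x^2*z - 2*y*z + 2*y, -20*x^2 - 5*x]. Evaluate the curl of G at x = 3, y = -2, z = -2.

(∇×G)₁ = ∂G₃/∂y − ∂G₂/∂z = -4*x^2 + 2*y
(∇×G)₂ = ∂G₁/∂z − ∂G₃/∂x = 44*x + 5
(∇×G)₃ = ∂G₂/∂x − ∂G₁/∂y = 8*x*z + 8
∇×G = (-4*x^2 + 2*y, 44*x + 5, 8*x*z + 8)
At (3, -2, -2): (-40, 137, -40).

(-40, 137, -40)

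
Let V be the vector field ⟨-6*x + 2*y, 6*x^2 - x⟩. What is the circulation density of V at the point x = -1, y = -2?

∂V₂/∂x = 12*x - 1
∂V₁/∂y = 2
Scalar curl = 12*x - 3
At (-1, -2): -15.

-15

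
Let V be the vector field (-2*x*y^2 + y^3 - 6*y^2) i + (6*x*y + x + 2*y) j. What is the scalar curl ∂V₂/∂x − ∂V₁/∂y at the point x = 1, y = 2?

∂V₂/∂x = 6*y + 1
∂V₁/∂y = -4*x*y + 3*y^2 - 12*y
Scalar curl = 4*x*y - 3*y^2 + 18*y + 1
At (1, 2): 33.

33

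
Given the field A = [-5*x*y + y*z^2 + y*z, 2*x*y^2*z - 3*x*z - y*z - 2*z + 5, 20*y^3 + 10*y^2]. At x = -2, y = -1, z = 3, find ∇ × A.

(39, -7, -25)

(∇×A)₁ = ∂A₃/∂y − ∂A₂/∂z = -2*x*y^2 + 3*x + 60*y^2 + 21*y + 2
(∇×A)₂ = ∂A₁/∂z − ∂A₃/∂x = 2*y*z + y
(∇×A)₃ = ∂A₂/∂x − ∂A₁/∂y = 5*x + 2*y^2*z - z^2 - 4*z
∇×A = (-2*x*y^2 + 3*x + 60*y^2 + 21*y + 2, 2*y*z + y, 5*x + 2*y^2*z - z^2 - 4*z)
At (-2, -1, 3): (39, -7, -25).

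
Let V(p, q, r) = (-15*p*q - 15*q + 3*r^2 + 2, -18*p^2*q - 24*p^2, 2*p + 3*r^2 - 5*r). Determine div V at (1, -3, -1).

16

∂V₁/∂p = -15*q
∂V₂/∂q = -18*p^2
∂V₃/∂r = 6*r - 5
∇·V = -18*p^2 - 15*q + 6*r - 5
At (1, -3, -1): 16.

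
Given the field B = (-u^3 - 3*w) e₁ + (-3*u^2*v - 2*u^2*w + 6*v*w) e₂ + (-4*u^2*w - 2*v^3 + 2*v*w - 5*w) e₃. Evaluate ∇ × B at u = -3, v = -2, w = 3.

(12, -75, 0)

(∇×B)₁ = ∂B₃/∂v − ∂B₂/∂w = 2*u^2 - 6*v^2 - 6*v + 2*w
(∇×B)₂ = ∂B₁/∂w − ∂B₃/∂u = 8*u*w - 3
(∇×B)₃ = ∂B₂/∂u − ∂B₁/∂v = -6*u*v - 4*u*w
∇×B = (2*u^2 - 6*v^2 - 6*v + 2*w, 8*u*w - 3, -6*u*v - 4*u*w)
At (-3, -2, 3): (12, -75, 0).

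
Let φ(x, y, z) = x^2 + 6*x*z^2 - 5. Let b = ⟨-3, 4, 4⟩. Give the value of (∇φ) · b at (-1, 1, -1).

∂φ/∂x = 2*x + 6*z^2
∂φ/∂y = 0
∂φ/∂z = 12*x*z
∇φ at (-1, 1, -1) = (4, 0, 12)
∇φ · b = (4)(-3) + (0)(4) + (12)(4) = 36

36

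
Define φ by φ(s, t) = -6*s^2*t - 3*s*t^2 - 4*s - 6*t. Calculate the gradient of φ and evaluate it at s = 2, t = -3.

(41, 6)

∂φ/∂s = -12*s*t - 3*t^2 - 4
∂φ/∂t = -6*s^2 - 6*s*t - 6
∇φ = (-12*s*t - 3*t^2 - 4, -6*s^2 - 6*s*t - 6)
At (2, -3): (41, 6).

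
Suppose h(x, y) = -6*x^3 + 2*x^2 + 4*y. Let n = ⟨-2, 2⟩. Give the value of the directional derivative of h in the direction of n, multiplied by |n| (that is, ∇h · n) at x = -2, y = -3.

168

∂h/∂x = -18*x^2 + 4*x
∂h/∂y = 4
∇h at (-2, -3) = (-80, 4)
∇h · n = (-80)(-2) + (4)(2) = 168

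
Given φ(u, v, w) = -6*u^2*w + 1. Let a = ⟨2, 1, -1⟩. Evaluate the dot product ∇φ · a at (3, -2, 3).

∂φ/∂u = -12*u*w
∂φ/∂v = 0
∂φ/∂w = -6*u^2
∇φ at (3, -2, 3) = (-108, 0, -54)
∇φ · a = (-108)(2) + (0)(1) + (-54)(-1) = -162

-162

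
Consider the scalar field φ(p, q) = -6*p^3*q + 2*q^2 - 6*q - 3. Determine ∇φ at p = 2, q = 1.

∂φ/∂p = -18*p^2*q
∂φ/∂q = -6*p^3 + 4*q - 6
∇φ = (-18*p^2*q, -6*p^3 + 4*q - 6)
At (2, 1): (-72, -50).

(-72, -50)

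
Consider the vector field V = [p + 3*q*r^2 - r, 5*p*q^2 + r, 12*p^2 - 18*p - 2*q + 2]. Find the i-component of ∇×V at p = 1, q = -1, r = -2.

-3

(∇×V)_1 = ∂V₃/∂q − ∂V₂/∂r
= -2 − (1)
= -3
At (1, -1, -2): -3.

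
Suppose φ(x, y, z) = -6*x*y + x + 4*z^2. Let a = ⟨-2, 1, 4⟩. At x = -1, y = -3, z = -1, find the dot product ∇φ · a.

-64

∂φ/∂x = -6*y + 1
∂φ/∂y = -6*x
∂φ/∂z = 8*z
∇φ at (-1, -3, -1) = (19, 6, -8)
∇φ · a = (19)(-2) + (6)(1) + (-8)(4) = -64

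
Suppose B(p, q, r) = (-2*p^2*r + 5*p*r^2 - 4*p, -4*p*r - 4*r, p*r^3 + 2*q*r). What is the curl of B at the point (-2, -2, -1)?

(-6, 13, 4)

(∇×B)₁ = ∂B₃/∂q − ∂B₂/∂r = 4*p + 2*r + 4
(∇×B)₂ = ∂B₁/∂r − ∂B₃/∂p = -2*p^2 + 10*p*r - r^3
(∇×B)₃ = ∂B₂/∂p − ∂B₁/∂q = -4*r
∇×B = (4*p + 2*r + 4, -2*p^2 + 10*p*r - r^3, -4*r)
At (-2, -2, -1): (-6, 13, 4).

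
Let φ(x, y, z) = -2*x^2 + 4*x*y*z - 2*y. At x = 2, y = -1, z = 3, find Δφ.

∂²φ/∂x² = -4
∂²φ/∂y² = 0
∂²φ/∂z² = 0
∇²φ = -4
At (2, -1, 3): -4.

-4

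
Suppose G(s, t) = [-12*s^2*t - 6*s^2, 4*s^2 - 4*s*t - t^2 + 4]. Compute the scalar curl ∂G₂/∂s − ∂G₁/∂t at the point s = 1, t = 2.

∂G₂/∂s = 8*s - 4*t
∂G₁/∂t = -12*s^2
Scalar curl = 12*s^2 + 8*s - 4*t
At (1, 2): 12.

12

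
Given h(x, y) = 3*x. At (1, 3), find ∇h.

(3, 0)

∂h/∂x = 3
∂h/∂y = 0
∇h = (3, 0)
At (1, 3): (3, 0).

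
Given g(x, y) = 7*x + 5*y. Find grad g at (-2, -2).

(7, 5)

∂g/∂x = 7
∂g/∂y = 5
∇g = (7, 5)
At (-2, -2): (7, 5).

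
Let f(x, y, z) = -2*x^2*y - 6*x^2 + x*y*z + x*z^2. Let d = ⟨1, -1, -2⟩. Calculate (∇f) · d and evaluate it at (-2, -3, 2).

14

∂f/∂x = -4*x*y - 12*x + y*z + z^2
∂f/∂y = -2*x^2 + x*z
∂f/∂z = x*y + 2*x*z
∇f at (-2, -3, 2) = (-2, -12, -2)
∇f · d = (-2)(1) + (-12)(-1) + (-2)(-2) = 14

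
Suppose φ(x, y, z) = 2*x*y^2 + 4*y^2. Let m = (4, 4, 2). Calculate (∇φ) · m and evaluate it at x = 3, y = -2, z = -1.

-128

∂φ/∂x = 2*y^2
∂φ/∂y = 4*x*y + 8*y
∂φ/∂z = 0
∇φ at (3, -2, -1) = (8, -40, 0)
∇φ · m = (8)(4) + (-40)(4) + (0)(2) = -128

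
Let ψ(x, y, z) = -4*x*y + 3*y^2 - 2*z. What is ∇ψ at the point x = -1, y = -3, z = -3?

∂ψ/∂x = -4*y
∂ψ/∂y = -4*x + 6*y
∂ψ/∂z = -2
∇ψ = (-4*y, -4*x + 6*y, -2)
At (-1, -3, -3): (12, -14, -2).

(12, -14, -2)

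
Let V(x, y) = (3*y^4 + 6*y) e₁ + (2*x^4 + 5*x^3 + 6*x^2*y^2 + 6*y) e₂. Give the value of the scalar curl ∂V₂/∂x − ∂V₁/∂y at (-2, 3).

-550

∂V₂/∂x = 8*x^3 + 15*x^2 + 12*x*y^2
∂V₁/∂y = 12*y^3 + 6
Scalar curl = 8*x^3 + 15*x^2 + 12*x*y^2 - 12*y^3 - 6
At (-2, 3): -550.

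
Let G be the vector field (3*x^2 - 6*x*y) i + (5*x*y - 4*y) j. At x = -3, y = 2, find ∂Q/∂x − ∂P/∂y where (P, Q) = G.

-8

∂G₂/∂x = 5*y
∂G₁/∂y = -6*x
Scalar curl = 6*x + 5*y
At (-3, 2): -8.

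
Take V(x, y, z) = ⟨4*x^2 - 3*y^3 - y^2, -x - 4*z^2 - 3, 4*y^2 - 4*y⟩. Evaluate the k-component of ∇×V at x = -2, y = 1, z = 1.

10

(∇×V)_3 = ∂V₂/∂x − ∂V₁/∂y
= -1 − (-9*y^2 - 2*y)
= 9*y^2 + 2*y - 1
At (-2, 1, 1): 10.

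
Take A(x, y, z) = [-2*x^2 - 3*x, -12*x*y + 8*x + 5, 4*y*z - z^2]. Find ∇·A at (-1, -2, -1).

∂A₁/∂x = -4*x - 3
∂A₂/∂y = -12*x
∂A₃/∂z = 4*y - 2*z
∇·A = -16*x + 4*y - 2*z - 3
At (-1, -2, -1): 7.

7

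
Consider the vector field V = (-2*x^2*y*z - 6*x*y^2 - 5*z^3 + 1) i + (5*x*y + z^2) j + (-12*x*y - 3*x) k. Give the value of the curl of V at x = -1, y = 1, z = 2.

(8, -47, -3)

(∇×V)₁ = ∂V₃/∂y − ∂V₂/∂z = -12*x - 2*z
(∇×V)₂ = ∂V₁/∂z − ∂V₃/∂x = -2*x^2*y + 12*y - 15*z^2 + 3
(∇×V)₃ = ∂V₂/∂x − ∂V₁/∂y = 2*x^2*z + 12*x*y + 5*y
∇×V = (-12*x - 2*z, -2*x^2*y + 12*y - 15*z^2 + 3, 2*x^2*z + 12*x*y + 5*y)
At (-1, 1, 2): (8, -47, -3).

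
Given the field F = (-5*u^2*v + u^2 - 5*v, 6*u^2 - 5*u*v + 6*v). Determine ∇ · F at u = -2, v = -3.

-48

∂F₁/∂u = -10*u*v + 2*u
∂F₂/∂v = -5*u + 6
∇·F = -10*u*v - 3*u + 6
At (-2, -3): -48.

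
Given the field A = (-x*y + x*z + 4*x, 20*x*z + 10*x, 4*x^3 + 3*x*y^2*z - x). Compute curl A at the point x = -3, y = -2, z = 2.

(∇×A)₁ = ∂A₃/∂y − ∂A₂/∂z = 6*x*y*z - 20*x
(∇×A)₂ = ∂A₁/∂z − ∂A₃/∂x = -12*x^2 + x - 3*y^2*z + 1
(∇×A)₃ = ∂A₂/∂x − ∂A₁/∂y = x + 20*z + 10
∇×A = (6*x*y*z - 20*x, -12*x^2 + x - 3*y^2*z + 1, x + 20*z + 10)
At (-3, -2, 2): (132, -134, 47).

(132, -134, 47)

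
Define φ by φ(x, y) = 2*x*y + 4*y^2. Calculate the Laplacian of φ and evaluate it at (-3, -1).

8

∂²φ/∂x² = 0
∂²φ/∂y² = 8
∇²φ = 8
At (-3, -1): 8.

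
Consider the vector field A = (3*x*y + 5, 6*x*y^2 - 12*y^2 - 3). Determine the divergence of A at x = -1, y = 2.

∂A₁/∂x = 3*y
∂A₂/∂y = 12*x*y - 24*y
∇·A = 12*x*y - 21*y
At (-1, 2): -66.

-66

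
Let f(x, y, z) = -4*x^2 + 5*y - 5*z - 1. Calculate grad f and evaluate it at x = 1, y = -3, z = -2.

∂f/∂x = -8*x
∂f/∂y = 5
∂f/∂z = -5
∇f = (-8*x, 5, -5)
At (1, -3, -2): (-8, 5, -5).

(-8, 5, -5)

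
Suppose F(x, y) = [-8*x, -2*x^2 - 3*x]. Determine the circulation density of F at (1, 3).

∂F₂/∂x = -4*x - 3
∂F₁/∂y = 0
Scalar curl = -4*x - 3
At (1, 3): -7.

-7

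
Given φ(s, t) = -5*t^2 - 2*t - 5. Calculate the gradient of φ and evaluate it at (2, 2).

(0, -22)

∂φ/∂s = 0
∂φ/∂t = -10*t - 2
∇φ = (0, -10*t - 2)
At (2, 2): (0, -22).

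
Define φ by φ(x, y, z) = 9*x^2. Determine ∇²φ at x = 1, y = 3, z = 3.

18

∂²φ/∂x² = 18
∂²φ/∂y² = 0
∂²φ/∂z² = 0
∇²φ = 18
At (1, 3, 3): 18.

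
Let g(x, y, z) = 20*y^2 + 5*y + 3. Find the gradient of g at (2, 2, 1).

(0, 85, 0)

∂g/∂x = 0
∂g/∂y = 40*y + 5
∂g/∂z = 0
∇g = (0, 40*y + 5, 0)
At (2, 2, 1): (0, 85, 0).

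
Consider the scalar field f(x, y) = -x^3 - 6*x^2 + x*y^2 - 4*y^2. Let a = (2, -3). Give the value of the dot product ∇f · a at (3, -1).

∂f/∂x = -3*x^2 - 12*x + y^2
∂f/∂y = 2*x*y - 8*y
∇f at (3, -1) = (-62, 2)
∇f · a = (-62)(2) + (2)(-3) = -130

-130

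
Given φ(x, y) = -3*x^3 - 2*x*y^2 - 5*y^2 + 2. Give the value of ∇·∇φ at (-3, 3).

∂²φ/∂x² = -18*x
∂²φ/∂y² = -2*(2*x + 5)
∇²φ = -22*x - 10
At (-3, 3): 56.

56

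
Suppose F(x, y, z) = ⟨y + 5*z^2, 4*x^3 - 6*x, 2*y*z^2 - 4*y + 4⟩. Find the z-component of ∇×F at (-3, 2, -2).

101

(∇×F)_3 = ∂F₂/∂x − ∂F₁/∂y
= 12*x^2 - 6 − (1)
= 12*x^2 - 7
At (-3, 2, -2): 101.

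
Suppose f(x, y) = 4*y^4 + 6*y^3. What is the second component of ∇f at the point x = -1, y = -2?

(∇f)_2 = ∂f/∂y = 16*y^3 + 18*y^2
At (-1, -2): -56.

-56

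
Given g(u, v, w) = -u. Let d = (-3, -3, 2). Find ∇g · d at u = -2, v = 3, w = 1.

3

∂g/∂u = -1
∂g/∂v = 0
∂g/∂w = 0
∇g at (-2, 3, 1) = (-1, 0, 0)
∇g · d = (-1)(-3) + (0)(-3) + (0)(2) = 3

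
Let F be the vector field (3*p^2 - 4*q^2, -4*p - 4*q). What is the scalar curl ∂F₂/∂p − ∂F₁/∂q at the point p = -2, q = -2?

-20

∂F₂/∂p = -4
∂F₁/∂q = -8*q
Scalar curl = 8*q - 4
At (-2, -2): -20.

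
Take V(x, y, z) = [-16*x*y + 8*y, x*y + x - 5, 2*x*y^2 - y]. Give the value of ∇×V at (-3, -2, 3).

(∇×V)₁ = ∂V₃/∂y − ∂V₂/∂z = 4*x*y - 1
(∇×V)₂ = ∂V₁/∂z − ∂V₃/∂x = -2*y^2
(∇×V)₃ = ∂V₂/∂x − ∂V₁/∂y = 16*x + y - 7
∇×V = (4*x*y - 1, -2*y^2, 16*x + y - 7)
At (-3, -2, 3): (23, -8, -57).

(23, -8, -57)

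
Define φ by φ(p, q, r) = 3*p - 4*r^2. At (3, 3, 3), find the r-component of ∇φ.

(∇φ)_3 = ∂φ/∂r = -8*r
At (3, 3, 3): -24.

-24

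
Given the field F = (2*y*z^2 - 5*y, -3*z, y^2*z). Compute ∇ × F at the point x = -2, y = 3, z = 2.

(∇×F)₁ = ∂F₃/∂y − ∂F₂/∂z = 2*y*z + 3
(∇×F)₂ = ∂F₁/∂z − ∂F₃/∂x = 4*y*z
(∇×F)₃ = ∂F₂/∂x − ∂F₁/∂y = -2*z^2 + 5
∇×F = (2*y*z + 3, 4*y*z, -2*z^2 + 5)
At (-2, 3, 2): (15, 24, -3).

(15, 24, -3)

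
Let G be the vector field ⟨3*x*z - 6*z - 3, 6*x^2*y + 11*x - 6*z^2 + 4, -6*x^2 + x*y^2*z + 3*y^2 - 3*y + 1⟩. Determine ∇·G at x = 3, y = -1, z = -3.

∂G₁/∂x = 3*z
∂G₂/∂y = 6*x^2
∂G₃/∂z = x*y^2
∇·G = 6*x^2 + x*y^2 + 3*z
At (3, -1, -3): 48.

48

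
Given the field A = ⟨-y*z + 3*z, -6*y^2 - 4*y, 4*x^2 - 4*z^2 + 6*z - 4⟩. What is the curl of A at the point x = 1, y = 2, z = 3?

(∇×A)₁ = ∂A₃/∂y − ∂A₂/∂z = 0
(∇×A)₂ = ∂A₁/∂z − ∂A₃/∂x = -8*x - y + 3
(∇×A)₃ = ∂A₂/∂x − ∂A₁/∂y = z
∇×A = (0, -8*x - y + 3, z)
At (1, 2, 3): (0, -7, 3).

(0, -7, 3)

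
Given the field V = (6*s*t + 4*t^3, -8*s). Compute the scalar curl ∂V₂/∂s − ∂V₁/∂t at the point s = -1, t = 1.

-14

∂V₂/∂s = -8
∂V₁/∂t = 6*s + 12*t^2
Scalar curl = -6*s - 12*t^2 - 8
At (-1, 1): -14.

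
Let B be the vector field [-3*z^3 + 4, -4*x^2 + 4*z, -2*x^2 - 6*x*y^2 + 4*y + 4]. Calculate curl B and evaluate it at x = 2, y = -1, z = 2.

(24, -22, -16)

(∇×B)₁ = ∂B₃/∂y − ∂B₂/∂z = -12*x*y
(∇×B)₂ = ∂B₁/∂z − ∂B₃/∂x = 4*x + 6*y^2 - 9*z^2
(∇×B)₃ = ∂B₂/∂x − ∂B₁/∂y = -8*x
∇×B = (-12*x*y, 4*x + 6*y^2 - 9*z^2, -8*x)
At (2, -1, 2): (24, -22, -16).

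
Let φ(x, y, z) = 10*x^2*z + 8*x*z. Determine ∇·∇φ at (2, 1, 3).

∂²φ/∂x² = 20*z
∂²φ/∂y² = 0
∂²φ/∂z² = 0
∇²φ = 20*z
At (2, 1, 3): 60.

60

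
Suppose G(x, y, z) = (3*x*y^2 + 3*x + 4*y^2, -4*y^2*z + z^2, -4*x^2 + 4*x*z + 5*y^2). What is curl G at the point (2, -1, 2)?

(∇×G)₁ = ∂G₃/∂y − ∂G₂/∂z = 4*y^2 + 10*y - 2*z
(∇×G)₂ = ∂G₁/∂z − ∂G₃/∂x = 8*x - 4*z
(∇×G)₃ = ∂G₂/∂x − ∂G₁/∂y = -6*x*y - 8*y
∇×G = (4*y^2 + 10*y - 2*z, 8*x - 4*z, -6*x*y - 8*y)
At (2, -1, 2): (-10, 8, 20).

(-10, 8, 20)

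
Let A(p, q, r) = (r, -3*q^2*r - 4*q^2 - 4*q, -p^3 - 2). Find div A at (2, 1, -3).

6

∂A₁/∂p = 0
∂A₂/∂q = -6*q*r - 8*q - 4
∂A₃/∂r = 0
∇·A = -6*q*r - 8*q - 4
At (2, 1, -3): 6.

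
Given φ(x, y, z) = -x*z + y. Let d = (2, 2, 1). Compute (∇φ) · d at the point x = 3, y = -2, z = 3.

∂φ/∂x = -z
∂φ/∂y = 1
∂φ/∂z = -x
∇φ at (3, -2, 3) = (-3, 1, -3)
∇φ · d = (-3)(2) + (1)(2) + (-3)(1) = -7

-7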